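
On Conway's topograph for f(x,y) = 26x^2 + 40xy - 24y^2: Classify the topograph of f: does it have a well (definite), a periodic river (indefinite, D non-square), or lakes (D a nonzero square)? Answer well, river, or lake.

D = b²−4ac = 40² − 4·26·(-24) = 4096
D = 64² is a perfect square ⇒ form factors over ℤ ⇒ lakes

lake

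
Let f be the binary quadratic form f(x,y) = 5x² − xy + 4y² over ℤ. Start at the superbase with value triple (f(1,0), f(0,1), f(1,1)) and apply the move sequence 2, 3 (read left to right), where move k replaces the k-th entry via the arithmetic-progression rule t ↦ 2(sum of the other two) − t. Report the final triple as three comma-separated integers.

start (5,4,8) = (f(1,0),f(0,1),f(1,1))
replace slot 2: 2·(5+8) − 4 = 22 → (5,22,8)
replace slot 3: 2·(5+22) − 8 = 46 → (5,22,46)

5,22,46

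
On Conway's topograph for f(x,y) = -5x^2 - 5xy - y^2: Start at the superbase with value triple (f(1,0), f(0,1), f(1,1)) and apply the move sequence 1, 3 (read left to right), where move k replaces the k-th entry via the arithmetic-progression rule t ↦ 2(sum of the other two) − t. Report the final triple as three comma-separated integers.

start (-5,-1,-11) = (f(1,0),f(0,1),f(1,1))
replace slot 1: 2·((-1)+(-11)) − (-5) = -19 → (-19,-1,-11)
replace slot 3: 2·((-19)+(-1)) − (-11) = -29 → (-19,-1,-29)

-19,-1,-29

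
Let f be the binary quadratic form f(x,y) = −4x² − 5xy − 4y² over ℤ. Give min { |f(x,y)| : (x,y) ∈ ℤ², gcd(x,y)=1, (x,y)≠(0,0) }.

translate: b→-3 (≡5 mod 8), so (4,5,4)→(4,-3,3)
flip: (4,-3,3)→(3,3,4)
reduced (well bottom): (3,3,4) with a≤c, −a<b≤a
well minimum |f| = |-3| = 3 (negative-definite)

3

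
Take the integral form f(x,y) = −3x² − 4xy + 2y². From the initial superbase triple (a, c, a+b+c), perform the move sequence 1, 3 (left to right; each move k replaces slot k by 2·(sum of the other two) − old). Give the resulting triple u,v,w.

start (-3,2,-5) = (f(1,0),f(0,1),f(1,1))
replace slot 1: 2·(2+(-5)) − (-3) = -3 → (-3,2,-5)
replace slot 3: 2·((-3)+2) − (-5) = 3 → (-3,2,3)

-3,2,3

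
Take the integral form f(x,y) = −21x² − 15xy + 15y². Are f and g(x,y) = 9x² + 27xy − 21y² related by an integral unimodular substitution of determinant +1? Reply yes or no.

D₁ = 1485, D₂ = 1485
river cycle of f (length 4): (15, 15, -21), (-21, 27, 9), (9, 27, -21), (-21, 15, 15)
river cycle of g (length 4): (-21, 15, 15), (15, 15, -21), (-21, 27, 9), (9, 27, -21)
cycles coincide ⇒ equivalent

yes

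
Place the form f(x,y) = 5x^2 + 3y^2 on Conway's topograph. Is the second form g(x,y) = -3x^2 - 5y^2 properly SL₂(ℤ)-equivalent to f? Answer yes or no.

D₁ = -60, D₂ = -60
f: flip: (5,0,3)→(3,0,5)
f: reduced (well bottom): (3,0,5) with a≤c, −a<b≤a
g is negative-definite; reduce −g:
−g: reduced (well bottom): (3,0,5) with a≤c, −a<b≤a
flip sign back: reduced form of g is (-3,0,-5)
reduced forms (3, 0, 5) vs (-3, 0, -5) ⇒ inequivalent

no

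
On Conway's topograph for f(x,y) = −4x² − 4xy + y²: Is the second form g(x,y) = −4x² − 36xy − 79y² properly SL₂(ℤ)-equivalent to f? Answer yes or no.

D₁ = 32, D₂ = 32
river cycle of f (length 2): (1, 4, -4), (-4, 4, 1)
river cycle of g (length 2): (-4, 4, 1), (1, 4, -4)
cycles coincide ⇒ equivalent

yes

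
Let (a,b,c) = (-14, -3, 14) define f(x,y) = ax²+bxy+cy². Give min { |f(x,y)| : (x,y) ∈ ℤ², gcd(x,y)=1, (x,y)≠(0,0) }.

descent: ρ → (14,3,-14)  [lands on river]
river: ρ → (-14,25,3)
river: ρ → (3,23,-22)
river: ρ → (-22,21,4)
river: ρ → (4,27,-4)
river: ρ → (-4,21,22)
river: ρ → (22,23,-3)
river: ρ → (-3,25,14)
closes: descent 1, river 8
min |a| on river = 3

3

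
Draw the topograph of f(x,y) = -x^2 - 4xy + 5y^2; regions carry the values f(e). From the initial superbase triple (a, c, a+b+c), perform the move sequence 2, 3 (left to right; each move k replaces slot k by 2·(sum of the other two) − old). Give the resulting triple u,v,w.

start (-1,5,0) = (f(1,0),f(0,1),f(1,1))
replace slot 2: 2·((-1)+0) − 5 = -7 → (-1,-7,0)
replace slot 3: 2·((-1)+(-7)) − 0 = -16 → (-1,-7,-16)

-1,-7,-16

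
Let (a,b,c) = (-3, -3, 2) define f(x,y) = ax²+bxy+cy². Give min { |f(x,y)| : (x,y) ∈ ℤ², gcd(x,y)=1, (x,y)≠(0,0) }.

descent: ρ → (2,3,-3)  [lands on river]
river: ρ → (-3,3,2)
river: ρ → (2,5,-1)
river: ρ → (-1,5,2)
closes: descent 1, river 4
min |a| on river = 1

1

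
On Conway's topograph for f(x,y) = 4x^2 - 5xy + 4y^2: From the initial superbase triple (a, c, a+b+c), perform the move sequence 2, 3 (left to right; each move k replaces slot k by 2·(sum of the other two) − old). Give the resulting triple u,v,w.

start (4,4,3) = (f(1,0),f(0,1),f(1,1))
replace slot 2: 2·(4+3) − 4 = 10 → (4,10,3)
replace slot 3: 2·(4+10) − 3 = 25 → (4,10,25)

4,10,25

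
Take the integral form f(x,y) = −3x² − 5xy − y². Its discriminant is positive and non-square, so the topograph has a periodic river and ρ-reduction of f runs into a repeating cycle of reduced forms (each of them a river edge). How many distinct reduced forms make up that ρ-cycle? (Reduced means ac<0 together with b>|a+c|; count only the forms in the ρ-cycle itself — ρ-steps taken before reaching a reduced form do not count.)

D = 13, ⌊√D⌋ = 3
descent: ρ → (-1,3,1)  [lands on river]
river: ρ → (1,3,-1)
ρ-cycle length = 2 (tail of 1 descent step not counted)

2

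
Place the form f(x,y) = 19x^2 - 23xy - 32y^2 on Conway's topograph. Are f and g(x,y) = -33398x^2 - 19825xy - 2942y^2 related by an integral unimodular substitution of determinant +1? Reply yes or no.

D₁ = 2961, D₂ = 2961
river cycle of f (length 14): (-32, 23, 19), (19, 53, -2), (-2, 51, 45), (45, 39, -8), (-8, 41, 40), (40, 39, -9), (-9, 51, 10), (10, 49, -14), (-14, 35, 31), (31, 27, -18), … (4 more)
river cycle of g (length 14): (-32, 23, 19), (19, 53, -2), (-2, 51, 45), (45, 39, -8), (-8, 41, 40), (40, 39, -9), (-9, 51, 10), (10, 49, -14), (-14, 35, 31), (31, 27, -18), … (4 more)
cycles coincide ⇒ equivalent

yes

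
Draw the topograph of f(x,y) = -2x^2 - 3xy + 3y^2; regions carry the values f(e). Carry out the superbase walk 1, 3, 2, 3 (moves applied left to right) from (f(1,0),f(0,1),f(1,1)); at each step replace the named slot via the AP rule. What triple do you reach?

start (-2,3,-2) = (f(1,0),f(0,1),f(1,1))
replace slot 1: 2·(3+(-2)) − (-2) = 4 → (4,3,-2)
replace slot 3: 2·(4+3) − (-2) = 16 → (4,3,16)
replace slot 2: 2·(4+16) − 3 = 37 → (4,37,16)
replace slot 3: 2·(4+37) − 16 = 66 → (4,37,66)

4,37,66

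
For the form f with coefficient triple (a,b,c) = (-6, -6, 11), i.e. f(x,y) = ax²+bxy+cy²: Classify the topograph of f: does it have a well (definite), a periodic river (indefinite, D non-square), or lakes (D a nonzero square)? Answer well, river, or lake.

D = b²−4ac = (-6)² − 4·(-6)·11 = 300
D > 0 non-square ⇒ indefinite ⇒ periodic river

river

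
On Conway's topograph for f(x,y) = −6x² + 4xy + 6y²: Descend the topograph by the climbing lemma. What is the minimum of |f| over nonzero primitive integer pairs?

river: ρ → (6,8,-4)
river: ρ → (-4,8,6)
river: ρ → (6,4,-6)
river: ρ → (-6,8,4)
river: ρ → (4,8,-6)
river: ρ → (-6,4,6)
closes: descent 0, river 6
min |a| on river = 4

4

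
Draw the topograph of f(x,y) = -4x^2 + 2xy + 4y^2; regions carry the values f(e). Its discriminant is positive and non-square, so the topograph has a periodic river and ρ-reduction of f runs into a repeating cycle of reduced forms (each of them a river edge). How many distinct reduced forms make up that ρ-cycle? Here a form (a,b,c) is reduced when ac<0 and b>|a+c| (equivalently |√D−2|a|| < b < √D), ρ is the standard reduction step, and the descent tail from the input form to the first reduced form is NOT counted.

D = 68, ⌊√D⌋ = 8
river: ρ → (4,6,-2)
river: ρ → (-2,6,4)
river: ρ → (4,2,-4)
river: ρ → (-4,6,2)
river: ρ → (2,6,-4)
river: ρ → (-4,2,4)
ρ-cycle length = 6 (tail of 0 descent steps not counted)

6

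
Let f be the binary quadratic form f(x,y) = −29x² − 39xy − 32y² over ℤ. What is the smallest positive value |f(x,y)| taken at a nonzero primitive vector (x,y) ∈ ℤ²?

translate: b→-19 (≡39 mod 58), so (29,39,32)→(29,-19,22)
flip: (29,-19,22)→(22,19,29)
reduced (well bottom): (22,19,29) with a≤c, −a<b≤a
well minimum |f| = |-22| = 22 (negative-definite)

22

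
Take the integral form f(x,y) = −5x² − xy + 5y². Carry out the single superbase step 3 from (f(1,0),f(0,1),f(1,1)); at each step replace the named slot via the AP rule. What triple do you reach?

start (-5,5,-1) = (f(1,0),f(0,1),f(1,1))
replace slot 3: 2·((-5)+5) − (-1) = 1 → (-5,5,1)

-5,5,1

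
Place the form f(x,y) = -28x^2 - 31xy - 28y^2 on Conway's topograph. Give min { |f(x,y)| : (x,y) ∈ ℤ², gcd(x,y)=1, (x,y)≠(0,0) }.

translate: b→-25 (≡31 mod 56), so (28,31,28)→(28,-25,25)
flip: (28,-25,25)→(25,25,28)
reduced (well bottom): (25,25,28) with a≤c, −a<b≤a
well minimum |f| = |-25| = 25 (negative-definite)

25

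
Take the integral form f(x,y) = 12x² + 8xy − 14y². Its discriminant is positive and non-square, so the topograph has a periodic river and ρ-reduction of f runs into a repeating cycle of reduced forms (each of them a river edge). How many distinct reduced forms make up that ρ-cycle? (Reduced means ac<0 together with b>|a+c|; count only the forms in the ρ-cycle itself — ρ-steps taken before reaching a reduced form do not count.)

D = 736, ⌊√D⌋ = 27
river: ρ → (-14,20,6)
river: ρ → (6,16,-20)
river: ρ → (-20,24,2)
river: ρ → (2,24,-20)
river: ρ → (-20,16,6)
river: ρ → (6,20,-14)
river: ρ → (-14,8,12)
river: ρ → (12,16,-10)
river: ρ → (-10,24,4)
river: ρ → (4,24,-10)
river: ρ → (-10,16,12)
river: ρ → (12,8,-14)
ρ-cycle length = 12 (tail of 0 descent steps not counted)

12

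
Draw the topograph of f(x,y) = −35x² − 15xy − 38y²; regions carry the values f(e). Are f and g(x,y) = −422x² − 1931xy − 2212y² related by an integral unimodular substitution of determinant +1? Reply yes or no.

D₁ = -5095, D₂ = -5095
f is negative-definite; reduce −f:
−f: reduced (well bottom): (35,15,38) with a≤c, −a<b≤a
flip sign back: reduced form of f is (-35,-15,-38)
g is negative-definite; reduce −g:
−g: translate: b→243 (≡1931 mod 844), so (422,1931,2212)→(422,243,38)
−g: flip: (422,243,38)→(38,-243,422)
−g: translate: b→-15 (≡-243 mod 76), so (38,-243,422)→(38,-15,35)
−g: flip: (38,-15,35)→(35,15,38)
−g: reduced (well bottom): (35,15,38) with a≤c, −a<b≤a
flip sign back: reduced form of g is (-35,-15,-38)
reduced forms (-35, -15, -38) vs (-35, -15, -38) ⇒ equivalent

yes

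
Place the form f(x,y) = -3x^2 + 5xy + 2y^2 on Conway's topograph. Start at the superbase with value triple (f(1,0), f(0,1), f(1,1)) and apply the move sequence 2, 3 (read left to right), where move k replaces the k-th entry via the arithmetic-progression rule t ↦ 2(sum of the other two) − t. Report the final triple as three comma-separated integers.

start (-3,2,4) = (f(1,0),f(0,1),f(1,1))
replace slot 2: 2·((-3)+4) − 2 = 0 → (-3,0,4)
replace slot 3: 2·((-3)+0) − 4 = -10 → (-3,0,-10)

-3,0,-10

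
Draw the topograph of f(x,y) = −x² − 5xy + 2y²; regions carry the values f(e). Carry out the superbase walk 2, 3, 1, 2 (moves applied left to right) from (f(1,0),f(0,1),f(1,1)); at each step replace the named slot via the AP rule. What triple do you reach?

start (-1,2,-4) = (f(1,0),f(0,1),f(1,1))
replace slot 2: 2·((-1)+(-4)) − 2 = -12 → (-1,-12,-4)
replace slot 3: 2·((-1)+(-12)) − (-4) = -22 → (-1,-12,-22)
replace slot 1: 2·((-12)+(-22)) − (-1) = -67 → (-67,-12,-22)
replace slot 2: 2·((-67)+(-22)) − (-12) = -166 → (-67,-166,-22)

-67,-166,-22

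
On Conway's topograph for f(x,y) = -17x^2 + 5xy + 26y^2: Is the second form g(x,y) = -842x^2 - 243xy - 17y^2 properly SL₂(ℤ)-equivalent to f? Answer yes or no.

D₁ = 1793, D₂ = 1793
river cycle of f (length 30): (-17, 39, 4), (4, 41, -7), (-7, 29, 34), (34, 39, -2), (-2, 41, 14), (14, 15, -28), (-28, 41, 1), (1, 41, -28), (-28, 15, 14), (14, 41, -2), … (20 more)
river cycle of g (length 30): (-17, 39, 4), (4, 41, -7), (-7, 29, 34), (34, 39, -2), (-2, 41, 14), (14, 15, -28), (-28, 41, 1), (1, 41, -28), (-28, 15, 14), (14, 41, -2), … (20 more)
cycles coincide ⇒ equivalent

yes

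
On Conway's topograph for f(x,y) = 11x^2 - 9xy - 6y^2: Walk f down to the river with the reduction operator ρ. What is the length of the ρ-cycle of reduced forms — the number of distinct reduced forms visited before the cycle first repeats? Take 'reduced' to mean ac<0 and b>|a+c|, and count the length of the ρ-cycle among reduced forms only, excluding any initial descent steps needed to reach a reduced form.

D = 345, ⌊√D⌋ = 18
descent: ρ → (-6,9,11)  [lands on river]
river: ρ → (11,13,-4)
river: ρ → (-4,11,14)
river: ρ → (14,17,-1)
river: ρ → (-1,17,14)
river: ρ → (14,11,-4)
river: ρ → (-4,13,11)
river: ρ → (11,9,-6)
river: ρ → (-6,15,5)
river: ρ → (5,15,-6)
ρ-cycle length = 10 (tail of 1 descent step not counted)

10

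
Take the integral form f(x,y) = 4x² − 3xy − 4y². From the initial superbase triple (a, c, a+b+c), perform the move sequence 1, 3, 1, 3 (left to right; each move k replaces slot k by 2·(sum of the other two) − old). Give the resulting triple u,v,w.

start (4,-4,-3) = (f(1,0),f(0,1),f(1,1))
replace slot 1: 2·((-4)+(-3)) − 4 = -18 → (-18,-4,-3)
replace slot 3: 2·((-18)+(-4)) − (-3) = -41 → (-18,-4,-41)
replace slot 1: 2·((-4)+(-41)) − (-18) = -72 → (-72,-4,-41)
replace slot 3: 2·((-72)+(-4)) − (-41) = -111 → (-72,-4,-111)

-72,-4,-111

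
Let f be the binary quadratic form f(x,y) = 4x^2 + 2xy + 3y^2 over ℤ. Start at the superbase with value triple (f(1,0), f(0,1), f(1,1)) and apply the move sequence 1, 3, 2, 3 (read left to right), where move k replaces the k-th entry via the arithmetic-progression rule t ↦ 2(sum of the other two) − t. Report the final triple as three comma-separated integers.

start (4,3,9) = (f(1,0),f(0,1),f(1,1))
replace slot 1: 2·(3+9) − 4 = 20 → (20,3,9)
replace slot 3: 2·(20+3) − 9 = 37 → (20,3,37)
replace slot 2: 2·(20+37) − 3 = 111 → (20,111,37)
replace slot 3: 2·(20+111) − 37 = 225 → (20,111,225)

20,111,225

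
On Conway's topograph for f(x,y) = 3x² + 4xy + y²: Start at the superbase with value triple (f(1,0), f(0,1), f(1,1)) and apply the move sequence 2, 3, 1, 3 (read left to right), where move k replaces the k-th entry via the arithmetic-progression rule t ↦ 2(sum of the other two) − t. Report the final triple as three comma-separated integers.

start (3,1,8) = (f(1,0),f(0,1),f(1,1))
replace slot 2: 2·(3+8) − 1 = 21 → (3,21,8)
replace slot 3: 2·(3+21) − 8 = 40 → (3,21,40)
replace slot 1: 2·(21+40) − 3 = 119 → (119,21,40)
replace slot 3: 2·(119+21) − 40 = 240 → (119,21,240)

119,21,240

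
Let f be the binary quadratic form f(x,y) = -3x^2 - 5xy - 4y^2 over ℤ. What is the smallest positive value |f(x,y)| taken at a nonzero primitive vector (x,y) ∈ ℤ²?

translate: b→-1 (≡5 mod 6), so (3,5,4)→(3,-1,2)
flip: (3,-1,2)→(2,1,3)
reduced (well bottom): (2,1,3) with a≤c, −a<b≤a
well minimum |f| = |-2| = 2 (negative-definite)

2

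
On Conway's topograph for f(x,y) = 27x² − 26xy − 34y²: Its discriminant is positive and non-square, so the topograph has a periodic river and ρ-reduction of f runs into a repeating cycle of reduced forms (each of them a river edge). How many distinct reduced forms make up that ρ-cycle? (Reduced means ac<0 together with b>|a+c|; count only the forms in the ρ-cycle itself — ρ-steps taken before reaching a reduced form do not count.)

D = 4348, ⌊√D⌋ = 65
descent: ρ → (-34,26,27)  [lands on river]
river: ρ → (27,28,-33)
river: ρ → (-33,38,22)
river: ρ → (22,50,-21)
river: ρ → (-21,34,38)
river: ρ → (38,42,-17)
river: ρ → (-17,60,11)
river: ρ → (11,50,-42)
river: ρ → (-42,34,19)
river: ρ → (19,42,-34)
ρ-cycle length = 10 (tail of 1 descent step not counted)

10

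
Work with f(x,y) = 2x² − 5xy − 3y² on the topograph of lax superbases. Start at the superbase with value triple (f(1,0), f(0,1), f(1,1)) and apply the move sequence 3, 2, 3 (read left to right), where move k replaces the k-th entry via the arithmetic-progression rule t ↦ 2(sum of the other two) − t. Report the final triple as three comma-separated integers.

start (2,-3,-6) = (f(1,0),f(0,1),f(1,1))
replace slot 3: 2·(2+(-3)) − (-6) = 4 → (2,-3,4)
replace slot 2: 2·(2+4) − (-3) = 15 → (2,15,4)
replace slot 3: 2·(2+15) − 4 = 30 → (2,15,30)

2,15,30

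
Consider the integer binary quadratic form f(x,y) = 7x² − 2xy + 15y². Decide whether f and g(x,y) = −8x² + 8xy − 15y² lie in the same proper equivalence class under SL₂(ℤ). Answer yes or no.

D₁ = -416, D₂ = -416
f: reduced (well bottom): (7,-2,15) with a≤c, −a<b≤a
g is negative-definite; reduce −g:
−g: translate: b→8 (≡-8 mod 16), so (8,-8,15)→(8,8,15)
−g: reduced (well bottom): (8,8,15) with a≤c, −a<b≤a
flip sign back: reduced form of g is (-8,-8,-15)
reduced forms (7, -2, 15) vs (-8, -8, -15) ⇒ inequivalent

no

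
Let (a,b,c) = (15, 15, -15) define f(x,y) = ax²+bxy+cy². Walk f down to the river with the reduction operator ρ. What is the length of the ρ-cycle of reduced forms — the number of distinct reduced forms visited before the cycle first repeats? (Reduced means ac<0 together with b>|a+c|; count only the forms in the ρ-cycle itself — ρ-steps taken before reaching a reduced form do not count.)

D = 1125, ⌊√D⌋ = 33
river: ρ → (-15,15,15)
river: ρ → (15,15,-15)
ρ-cycle length = 2 (tail of 0 descent steps not counted)

2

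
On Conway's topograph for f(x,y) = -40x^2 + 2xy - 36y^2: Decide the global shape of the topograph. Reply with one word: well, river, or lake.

D = b²−4ac = 2² − 4·(-40)·(-36) = -5756
D < 0 ⇒ definite ⇒ every region one sign ⇒ single well

well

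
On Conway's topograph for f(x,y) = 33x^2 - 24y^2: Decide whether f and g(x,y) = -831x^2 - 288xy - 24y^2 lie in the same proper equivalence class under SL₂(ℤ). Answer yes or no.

D₁ = 3168, D₂ = 3168
river cycle of f (length 6): (-24, 48, 9), (9, 42, -39), (-39, 36, 12), (12, 36, -39), (-39, 42, 9), (9, 48, -24)
river cycle of g (length 6): (-24, 48, 9), (9, 42, -39), (-39, 36, 12), (12, 36, -39), (-39, 42, 9), (9, 48, -24)
cycles coincide ⇒ equivalent

yes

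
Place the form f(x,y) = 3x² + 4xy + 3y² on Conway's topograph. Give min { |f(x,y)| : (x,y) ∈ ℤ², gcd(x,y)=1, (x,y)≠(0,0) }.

translate: b→-2 (≡4 mod 6), so (3,4,3)→(3,-2,2)
flip: (3,-2,2)→(2,2,3)
reduced (well bottom): (2,2,3) with a≤c, −a<b≤a
well minimum = a = 2

2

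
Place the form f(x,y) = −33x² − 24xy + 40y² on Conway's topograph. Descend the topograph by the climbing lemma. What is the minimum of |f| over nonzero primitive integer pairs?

descent: ρ → (40,24,-33)  [lands on river]
river: ρ → (-33,42,31)
river: ρ → (31,20,-44)
river: ρ → (-44,68,7)
river: ρ → (7,72,-24)
river: ρ → (-24,72,7)
river: ρ → (7,68,-44)
river: ρ → (-44,20,31)
river: ρ → (31,42,-33)
river: ρ → (-33,24,40)
river: ρ → (40,56,-17)
river: ρ → (-17,46,55)
river: ρ → (55,64,-8)
river: ρ → (-8,64,55)
river: ρ → (55,46,-17)
river: ρ → (-17,56,40)
closes: descent 1, river 16
min |a| on river = 7

7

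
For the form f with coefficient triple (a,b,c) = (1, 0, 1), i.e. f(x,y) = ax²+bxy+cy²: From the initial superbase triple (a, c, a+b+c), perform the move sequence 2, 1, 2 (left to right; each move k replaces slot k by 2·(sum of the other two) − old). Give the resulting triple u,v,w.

start (1,1,2) = (f(1,0),f(0,1),f(1,1))
replace slot 2: 2·(1+2) − 1 = 5 → (1,5,2)
replace slot 1: 2·(5+2) − 1 = 13 → (13,5,2)
replace slot 2: 2·(13+2) − 5 = 25 → (13,25,2)

13,25,2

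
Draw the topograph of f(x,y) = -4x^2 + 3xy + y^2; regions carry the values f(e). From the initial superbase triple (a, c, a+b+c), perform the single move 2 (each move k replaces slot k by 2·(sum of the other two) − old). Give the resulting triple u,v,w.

start (-4,1,0) = (f(1,0),f(0,1),f(1,1))
replace slot 2: 2·((-4)+0) − 1 = -9 → (-4,-9,0)

-4,-9,0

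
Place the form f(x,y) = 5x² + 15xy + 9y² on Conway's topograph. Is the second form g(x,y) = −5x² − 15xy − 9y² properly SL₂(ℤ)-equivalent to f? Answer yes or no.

D₁ = 45, D₂ = 45
river cycle of f (length 2): (-1, 5, 5), (5, 5, -1)
river cycle of g (length 2): (1, 5, -5), (-5, 5, 1)
cycles differ ⇒ inequivalent

no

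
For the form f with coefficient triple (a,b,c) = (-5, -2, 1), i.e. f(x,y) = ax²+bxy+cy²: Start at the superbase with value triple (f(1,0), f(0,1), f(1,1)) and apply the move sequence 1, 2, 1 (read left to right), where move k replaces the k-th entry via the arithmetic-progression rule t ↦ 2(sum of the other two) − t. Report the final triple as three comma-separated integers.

start (-5,1,-6) = (f(1,0),f(0,1),f(1,1))
replace slot 1: 2·(1+(-6)) − (-5) = -5 → (-5,1,-6)
replace slot 2: 2·((-5)+(-6)) − 1 = -23 → (-5,-23,-6)
replace slot 1: 2·((-23)+(-6)) − (-5) = -53 → (-53,-23,-6)

-53,-23,-6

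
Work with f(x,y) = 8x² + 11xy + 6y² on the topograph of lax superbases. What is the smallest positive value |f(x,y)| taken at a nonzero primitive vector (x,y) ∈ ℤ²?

translate: b→-5 (≡11 mod 16), so (8,11,6)→(8,-5,3)
flip: (8,-5,3)→(3,5,8)
translate: b→-1 (≡5 mod 6), so (3,5,8)→(3,-1,6)
reduced (well bottom): (3,-1,6) with a≤c, −a<b≤a
well minimum = a = 3

3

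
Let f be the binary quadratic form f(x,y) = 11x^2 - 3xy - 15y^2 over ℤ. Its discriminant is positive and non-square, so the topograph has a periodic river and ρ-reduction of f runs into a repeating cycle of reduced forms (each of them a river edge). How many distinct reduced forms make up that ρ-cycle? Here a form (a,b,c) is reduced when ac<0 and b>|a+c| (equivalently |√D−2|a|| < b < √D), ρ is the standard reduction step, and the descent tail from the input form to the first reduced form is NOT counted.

D = 669, ⌊√D⌋ = 25
descent: ρ → (-15,3,11)
descent: ρ → (11,19,-7)  [lands on river]
river: ρ → (-7,23,5)
river: ρ → (5,17,-19)
river: ρ → (-19,21,3)
river: ρ → (3,21,-19)
river: ρ → (-19,17,5)
river: ρ → (5,23,-7)
river: ρ → (-7,19,11)
river: ρ → (11,25,-1)
river: ρ → (-1,25,11)
ρ-cycle length = 10 (tail of 2 descent steps not counted)

10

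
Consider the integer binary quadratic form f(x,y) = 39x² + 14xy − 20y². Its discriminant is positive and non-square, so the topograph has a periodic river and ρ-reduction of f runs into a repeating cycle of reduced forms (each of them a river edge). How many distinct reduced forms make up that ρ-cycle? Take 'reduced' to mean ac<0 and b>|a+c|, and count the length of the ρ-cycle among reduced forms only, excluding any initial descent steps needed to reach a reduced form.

D = 3316, ⌊√D⌋ = 57
descent: ρ → (-20,26,33)  [lands on river]
river: ρ → (33,40,-13)
river: ρ → (-13,38,36)
river: ρ → (36,34,-15)
river: ρ → (-15,56,3)
river: ρ → (3,52,-51)
river: ρ → (-51,50,4)
river: ρ → (4,54,-25)
river: ρ → (-25,46,12)
river: ρ → (12,50,-17)
river: ρ → (-17,52,9)
river: ρ → (9,56,-5)
river: ρ → (-5,54,20)
river: ρ → (20,26,-33)
river: ρ → (-33,40,13)
river: ρ → (13,38,-36)
river: ρ → (-36,34,15)
river: ρ → (15,56,-3)
river: ρ → (-3,52,51)
river: ρ → (51,50,-4)
river: ρ → (-4,54,25)
river: ρ → (25,46,-12)
river: ρ → (-12,50,17)
river: ρ → (17,52,-9)
river: ρ → (-9,56,5)
river: ρ → (5,54,-20)
ρ-cycle length = 26 (tail of 1 descent step not counted)

26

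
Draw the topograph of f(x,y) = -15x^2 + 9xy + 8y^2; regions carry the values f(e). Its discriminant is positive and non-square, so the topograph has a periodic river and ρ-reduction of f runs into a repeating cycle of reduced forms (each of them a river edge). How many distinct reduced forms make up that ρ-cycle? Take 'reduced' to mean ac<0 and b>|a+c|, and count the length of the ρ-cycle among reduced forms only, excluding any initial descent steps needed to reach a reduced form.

D = 561, ⌊√D⌋ = 23
river: ρ → (8,23,-1)
river: ρ → (-1,23,8)
river: ρ → (8,9,-15)
river: ρ → (-15,21,2)
river: ρ → (2,23,-4)
river: ρ → (-4,17,17)
river: ρ → (17,17,-4)
river: ρ → (-4,23,2)
river: ρ → (2,21,-15)
river: ρ → (-15,9,8)
ρ-cycle length = 10 (tail of 0 descent steps not counted)

10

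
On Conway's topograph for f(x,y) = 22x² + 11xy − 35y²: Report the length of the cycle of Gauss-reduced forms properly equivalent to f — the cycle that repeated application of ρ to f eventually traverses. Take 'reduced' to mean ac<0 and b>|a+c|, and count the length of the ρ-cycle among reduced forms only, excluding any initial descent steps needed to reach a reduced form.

D = 3201, ⌊√D⌋ = 56
descent: ρ → (-35,-11,22)
descent: ρ → (22,55,-2)  [lands on river]
river: ρ → (-2,53,49)
river: ρ → (49,45,-6)
river: ρ → (-6,51,25)
river: ρ → (25,49,-8)
river: ρ → (-8,47,31)
river: ρ → (31,15,-24)
river: ρ → (-24,33,22)
ρ-cycle length = 8 (tail of 2 descent steps not counted)

8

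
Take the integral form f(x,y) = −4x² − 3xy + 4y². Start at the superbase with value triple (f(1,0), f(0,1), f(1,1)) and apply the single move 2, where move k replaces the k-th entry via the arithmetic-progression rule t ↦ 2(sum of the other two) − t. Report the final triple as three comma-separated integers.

start (-4,4,-3) = (f(1,0),f(0,1),f(1,1))
replace slot 2: 2·((-4)+(-3)) − 4 = -18 → (-4,-18,-3)

-4,-18,-3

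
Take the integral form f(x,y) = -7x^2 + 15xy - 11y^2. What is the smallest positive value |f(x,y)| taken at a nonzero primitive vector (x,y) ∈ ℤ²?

translate: b→-1 (≡-15 mod 14), so (7,-15,11)→(7,-1,3)
flip: (7,-1,3)→(3,1,7)
reduced (well bottom): (3,1,7) with a≤c, −a<b≤a
well minimum |f| = |-3| = 3 (negative-definite)

3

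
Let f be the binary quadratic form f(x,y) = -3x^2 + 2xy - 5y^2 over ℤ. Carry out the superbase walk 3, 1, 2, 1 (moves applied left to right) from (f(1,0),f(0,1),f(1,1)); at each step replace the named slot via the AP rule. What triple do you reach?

start (-3,-5,-6) = (f(1,0),f(0,1),f(1,1))
replace slot 3: 2·((-3)+(-5)) − (-6) = -10 → (-3,-5,-10)
replace slot 1: 2·((-5)+(-10)) − (-3) = -27 → (-27,-5,-10)
replace slot 2: 2·((-27)+(-10)) − (-5) = -69 → (-27,-69,-10)
replace slot 1: 2·((-69)+(-10)) − (-27) = -131 → (-131,-69,-10)

-131,-69,-10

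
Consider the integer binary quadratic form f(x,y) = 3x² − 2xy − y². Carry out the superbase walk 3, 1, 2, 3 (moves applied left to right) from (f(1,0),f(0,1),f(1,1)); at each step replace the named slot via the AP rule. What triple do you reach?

start (3,-1,0) = (f(1,0),f(0,1),f(1,1))
replace slot 3: 2·(3+(-1)) − 0 = 4 → (3,-1,4)
replace slot 1: 2·((-1)+4) − 3 = 3 → (3,-1,4)
replace slot 2: 2·(3+4) − (-1) = 15 → (3,15,4)
replace slot 3: 2·(3+15) − 4 = 32 → (3,15,32)

3,15,32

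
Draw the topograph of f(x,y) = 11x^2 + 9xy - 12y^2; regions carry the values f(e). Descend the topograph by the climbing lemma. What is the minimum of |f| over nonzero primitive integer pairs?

river: ρ → (-12,15,8)
river: ρ → (8,17,-10)
river: ρ → (-10,23,2)
river: ρ → (2,21,-21)
river: ρ → (-21,21,2)
river: ρ → (2,23,-10)
river: ρ → (-10,17,8)
river: ρ → (8,15,-12)
river: ρ → (-12,9,11)
river: ρ → (11,13,-10)
river: ρ → (-10,7,14)
river: ρ → (14,21,-3)
river: ρ → (-3,21,14)
river: ρ → (14,7,-10)
river: ρ → (-10,13,11)
river: ρ → (11,9,-12)
closes: descent 0, river 16
min |a| on river = 2

2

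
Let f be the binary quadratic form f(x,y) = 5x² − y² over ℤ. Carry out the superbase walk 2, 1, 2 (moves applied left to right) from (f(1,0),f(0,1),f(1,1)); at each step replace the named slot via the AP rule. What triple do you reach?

start (5,-1,4) = (f(1,0),f(0,1),f(1,1))
replace slot 2: 2·(5+4) − (-1) = 19 → (5,19,4)
replace slot 1: 2·(19+4) − 5 = 41 → (41,19,4)
replace slot 2: 2·(41+4) − 19 = 71 → (41,71,4)

41,71,4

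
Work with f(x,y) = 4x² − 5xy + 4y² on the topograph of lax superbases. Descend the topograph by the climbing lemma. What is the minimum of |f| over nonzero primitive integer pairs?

translate: b→3 (≡-5 mod 8), so (4,-5,4)→(4,3,3)
flip: (4,3,3)→(3,-3,4)
translate: b→3 (≡-3 mod 6), so (3,-3,4)→(3,3,4)
reduced (well bottom): (3,3,4) with a≤c, −a<b≤a
well minimum = a = 3

3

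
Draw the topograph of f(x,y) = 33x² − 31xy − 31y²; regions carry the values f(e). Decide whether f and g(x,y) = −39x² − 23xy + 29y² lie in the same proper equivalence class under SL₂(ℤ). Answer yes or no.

D₁ = 5053, D₂ = 5053
river cycle of f (length 34): (-31, 31, 33), (33, 35, -29), (-29, 23, 39), (39, 55, -13), (-13, 49, 51), (51, 53, -11), (-11, 57, 41), (41, 25, -27), (-27, 29, 39), (39, 49, -17), … (24 more)
river cycle of g (length 34): (29, 23, -39), (-39, 55, 13), (13, 49, -51), (-51, 53, 11), (11, 57, -41), (-41, 25, 27), (27, 29, -39), (-39, 49, 17), (17, 53, -33), (-33, 13, 37), … (24 more)
cycles differ ⇒ inequivalent

no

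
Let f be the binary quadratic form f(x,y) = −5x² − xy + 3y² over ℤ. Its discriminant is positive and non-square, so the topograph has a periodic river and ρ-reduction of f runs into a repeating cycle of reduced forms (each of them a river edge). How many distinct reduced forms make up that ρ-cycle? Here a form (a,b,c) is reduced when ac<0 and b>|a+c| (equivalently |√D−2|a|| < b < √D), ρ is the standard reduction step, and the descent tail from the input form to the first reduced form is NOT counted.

D = 61, ⌊√D⌋ = 7
descent: ρ → (3,7,-1)  [lands on river]
river: ρ → (-1,7,3)
river: ρ → (3,5,-3)
river: ρ → (-3,7,1)
river: ρ → (1,7,-3)
river: ρ → (-3,5,3)
ρ-cycle length = 6 (tail of 1 descent step not counted)

6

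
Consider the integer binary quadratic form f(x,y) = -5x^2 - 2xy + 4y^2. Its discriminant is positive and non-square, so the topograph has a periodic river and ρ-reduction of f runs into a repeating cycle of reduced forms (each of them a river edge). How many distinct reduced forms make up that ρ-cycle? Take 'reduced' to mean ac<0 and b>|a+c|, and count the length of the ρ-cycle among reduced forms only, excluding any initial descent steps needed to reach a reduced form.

D = 84, ⌊√D⌋ = 9
descent: ρ → (4,2,-5)  [lands on river]
river: ρ → (-5,8,1)
river: ρ → (1,8,-5)
river: ρ → (-5,2,4)
river: ρ → (4,6,-3)
river: ρ → (-3,6,4)
ρ-cycle length = 6 (tail of 1 descent step not counted)

6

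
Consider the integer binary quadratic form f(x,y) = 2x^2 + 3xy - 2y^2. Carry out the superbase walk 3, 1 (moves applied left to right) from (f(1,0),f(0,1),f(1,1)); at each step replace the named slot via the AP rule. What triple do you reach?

start (2,-2,3) = (f(1,0),f(0,1),f(1,1))
replace slot 3: 2·(2+(-2)) − 3 = -3 → (2,-2,-3)
replace slot 1: 2·((-2)+(-3)) − 2 = -12 → (-12,-2,-3)

-12,-2,-3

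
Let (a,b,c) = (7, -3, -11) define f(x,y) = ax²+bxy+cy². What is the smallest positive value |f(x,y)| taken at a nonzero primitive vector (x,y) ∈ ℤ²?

descent: ρ → (-11,3,7)
descent: ρ → (7,11,-7)  [lands on river]
river: ρ → (-7,17,1)
river: ρ → (1,17,-7)
river: ρ → (-7,11,7)
river: ρ → (7,17,-1)
river: ρ → (-1,17,7)
closes: descent 2, river 6
min |a| on river = 1

1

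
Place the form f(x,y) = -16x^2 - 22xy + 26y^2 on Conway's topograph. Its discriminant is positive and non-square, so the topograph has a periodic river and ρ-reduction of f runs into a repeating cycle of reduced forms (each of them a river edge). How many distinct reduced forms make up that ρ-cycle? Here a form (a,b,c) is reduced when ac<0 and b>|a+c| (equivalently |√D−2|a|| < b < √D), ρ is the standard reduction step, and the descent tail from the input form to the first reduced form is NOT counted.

D = 2148, ⌊√D⌋ = 46
descent: ρ → (26,22,-16)  [lands on river]
river: ρ → (-16,42,6)
river: ρ → (6,42,-16)
river: ρ → (-16,22,26)
river: ρ → (26,30,-12)
river: ρ → (-12,42,8)
river: ρ → (8,38,-22)
river: ρ → (-22,6,24)
river: ρ → (24,42,-4)
river: ρ → (-4,46,2)
river: ρ → (2,46,-4)
river: ρ → (-4,42,24)
river: ρ → (24,6,-22)
river: ρ → (-22,38,8)
river: ρ → (8,42,-12)
river: ρ → (-12,30,26)
ρ-cycle length = 16 (tail of 1 descent step not counted)

16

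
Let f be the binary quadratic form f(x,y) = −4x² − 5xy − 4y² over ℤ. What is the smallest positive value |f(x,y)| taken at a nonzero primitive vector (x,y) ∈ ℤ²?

translate: b→-3 (≡5 mod 8), so (4,5,4)→(4,-3,3)
flip: (4,-3,3)→(3,3,4)
reduced (well bottom): (3,3,4) with a≤c, −a<b≤a
well minimum |f| = |-3| = 3 (negative-definite)

3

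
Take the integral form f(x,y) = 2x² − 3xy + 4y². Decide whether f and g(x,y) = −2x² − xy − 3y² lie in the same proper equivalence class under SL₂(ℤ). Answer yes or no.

D₁ = -23, D₂ = -23
f: translate: b→1 (≡-3 mod 4), so (2,-3,4)→(2,1,3)
f: reduced (well bottom): (2,1,3) with a≤c, −a<b≤a
g is negative-definite; reduce −g:
−g: reduced (well bottom): (2,1,3) with a≤c, −a<b≤a
flip sign back: reduced form of g is (-2,-1,-3)
reduced forms (2, 1, 3) vs (-2, -1, -3) ⇒ inequivalent

no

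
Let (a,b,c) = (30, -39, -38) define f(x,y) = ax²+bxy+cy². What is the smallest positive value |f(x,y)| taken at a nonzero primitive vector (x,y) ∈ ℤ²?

descent: ρ → (-38,39,30)  [lands on river]
river: ρ → (30,21,-47)
river: ρ → (-47,73,4)
river: ρ → (4,71,-65)
river: ρ → (-65,59,10)
river: ρ → (10,61,-59)
river: ρ → (-59,57,12)
river: ρ → (12,63,-44)
river: ρ → (-44,25,31)
river: ρ → (31,37,-38)
closes: descent 1, river 10
min |a| on river = 4

4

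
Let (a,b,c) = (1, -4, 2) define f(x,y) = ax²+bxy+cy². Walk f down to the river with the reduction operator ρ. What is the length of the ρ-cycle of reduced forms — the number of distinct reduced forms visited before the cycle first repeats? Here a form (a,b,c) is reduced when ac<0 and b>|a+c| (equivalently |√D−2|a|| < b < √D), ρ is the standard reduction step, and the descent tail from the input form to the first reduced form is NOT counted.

D = 8, ⌊√D⌋ = 2
descent: ρ → (2,0,-1)
descent: ρ → (-1,2,1)  [lands on river]
river: ρ → (1,2,-1)
ρ-cycle length = 2 (tail of 2 descent steps not counted)

2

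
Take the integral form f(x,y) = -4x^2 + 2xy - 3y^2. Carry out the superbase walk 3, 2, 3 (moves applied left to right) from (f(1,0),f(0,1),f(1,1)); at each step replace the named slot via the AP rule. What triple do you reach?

start (-4,-3,-5) = (f(1,0),f(0,1),f(1,1))
replace slot 3: 2·((-4)+(-3)) − (-5) = -9 → (-4,-3,-9)
replace slot 2: 2·((-4)+(-9)) − (-3) = -23 → (-4,-23,-9)
replace slot 3: 2·((-4)+(-23)) − (-9) = -45 → (-4,-23,-45)

-4,-23,-45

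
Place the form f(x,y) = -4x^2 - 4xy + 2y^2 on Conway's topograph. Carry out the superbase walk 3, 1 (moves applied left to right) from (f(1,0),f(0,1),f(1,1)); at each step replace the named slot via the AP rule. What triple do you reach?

start (-4,2,-6) = (f(1,0),f(0,1),f(1,1))
replace slot 3: 2·((-4)+2) − (-6) = 2 → (-4,2,2)
replace slot 1: 2·(2+2) − (-4) = 12 → (12,2,2)

12,2,2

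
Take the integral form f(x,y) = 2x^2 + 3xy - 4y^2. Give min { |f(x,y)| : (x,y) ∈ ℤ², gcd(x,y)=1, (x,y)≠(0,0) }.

river: ρ → (-4,5,1)
river: ρ → (1,5,-4)
river: ρ → (-4,3,2)
river: ρ → (2,5,-2)
river: ρ → (-2,3,4)
river: ρ → (4,5,-1)
river: ρ → (-1,5,4)
river: ρ → (4,3,-2)
river: ρ → (-2,5,2)
river: ρ → (2,3,-4)
closes: descent 0, river 10
min |a| on river = 1

1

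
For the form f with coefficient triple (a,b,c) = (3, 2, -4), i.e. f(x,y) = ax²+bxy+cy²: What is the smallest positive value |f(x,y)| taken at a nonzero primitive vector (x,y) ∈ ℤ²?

river: ρ → (-4,6,1)
river: ρ → (1,6,-4)
river: ρ → (-4,2,3)
river: ρ → (3,4,-3)
river: ρ → (-3,2,4)
river: ρ → (4,6,-1)
river: ρ → (-1,6,4)
river: ρ → (4,2,-3)
river: ρ → (-3,4,3)
river: ρ → (3,2,-4)
closes: descent 0, river 10
min |a| on river = 1

1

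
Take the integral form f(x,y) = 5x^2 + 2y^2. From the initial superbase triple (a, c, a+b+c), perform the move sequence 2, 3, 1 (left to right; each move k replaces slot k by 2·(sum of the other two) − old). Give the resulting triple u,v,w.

start (5,2,7) = (f(1,0),f(0,1),f(1,1))
replace slot 2: 2·(5+7) − 2 = 22 → (5,22,7)
replace slot 3: 2·(5+22) − 7 = 47 → (5,22,47)
replace slot 1: 2·(22+47) − 5 = 133 → (133,22,47)

133,22,47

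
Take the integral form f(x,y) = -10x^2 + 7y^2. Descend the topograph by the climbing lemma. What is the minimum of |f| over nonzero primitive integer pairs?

descent: ρ → (7,14,-3)  [lands on river]
river: ρ → (-3,16,2)
river: ρ → (2,16,-3)
river: ρ → (-3,14,7)
closes: descent 1, river 4
min |a| on river = 2

2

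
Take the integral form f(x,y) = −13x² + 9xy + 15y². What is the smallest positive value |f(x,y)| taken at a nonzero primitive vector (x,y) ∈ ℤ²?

river: ρ → (15,21,-7)
river: ρ → (-7,21,15)
river: ρ → (15,9,-13)
river: ρ → (-13,17,11)
river: ρ → (11,27,-3)
river: ρ → (-3,27,11)
river: ρ → (11,17,-13)
river: ρ → (-13,9,15)
closes: descent 0, river 8
min |a| on river = 3

3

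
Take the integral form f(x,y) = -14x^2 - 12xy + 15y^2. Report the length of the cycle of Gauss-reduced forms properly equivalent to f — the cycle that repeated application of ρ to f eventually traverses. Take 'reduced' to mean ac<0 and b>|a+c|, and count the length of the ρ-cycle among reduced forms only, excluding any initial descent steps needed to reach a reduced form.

D = 984, ⌊√D⌋ = 31
descent: ρ → (15,12,-14)  [lands on river]
river: ρ → (-14,16,13)
river: ρ → (13,10,-17)
river: ρ → (-17,24,6)
river: ρ → (6,24,-17)
river: ρ → (-17,10,13)
river: ρ → (13,16,-14)
river: ρ → (-14,12,15)
river: ρ → (15,18,-11)
river: ρ → (-11,26,7)
river: ρ → (7,30,-3)
river: ρ → (-3,30,7)
river: ρ → (7,26,-11)
river: ρ → (-11,18,15)
ρ-cycle length = 14 (tail of 1 descent step not counted)

14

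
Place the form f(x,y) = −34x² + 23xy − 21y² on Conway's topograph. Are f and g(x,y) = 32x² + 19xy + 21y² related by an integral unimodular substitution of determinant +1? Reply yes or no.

D₁ = -2327, D₂ = -2327
f is negative-definite; reduce −f:
−f: flip: (34,-23,21)→(21,23,34)
−f: translate: b→-19 (≡23 mod 42), so (21,23,34)→(21,-19,32)
−f: reduced (well bottom): (21,-19,32) with a≤c, −a<b≤a
flip sign back: reduced form of f is (-21,19,-32)
g: flip: (32,19,21)→(21,-19,32)
g: reduced (well bottom): (21,-19,32) with a≤c, −a<b≤a
reduced forms (-21, 19, -32) vs (21, -19, 32) ⇒ inequivalent

no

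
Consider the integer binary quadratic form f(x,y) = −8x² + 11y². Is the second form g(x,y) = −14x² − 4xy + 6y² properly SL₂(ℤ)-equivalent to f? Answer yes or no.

D₁ = 352, D₂ = 352
river cycle of f (length 6): (-8, 16, 3), (3, 14, -13), (-13, 12, 4), (4, 12, -13), (-13, 14, 3), (3, 16, -8)
river cycle of g (length 6): (6, 16, -4), (-4, 16, 6), (6, 8, -12), (-12, 16, 2), (2, 16, -12), (-12, 8, 6)
cycles differ ⇒ inequivalent

no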